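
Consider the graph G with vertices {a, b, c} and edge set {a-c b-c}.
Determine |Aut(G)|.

2

The degree sequence is [1, 1, 2]; the two degree-1 vertices a and b are the ends of a path, so G = P_3. A path has exactly one nontrivial symmetry — reversal — giving Aut(G) of order 2.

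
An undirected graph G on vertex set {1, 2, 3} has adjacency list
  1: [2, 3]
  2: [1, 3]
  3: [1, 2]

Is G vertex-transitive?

Every vertex has degree 2, so G is the complete graph K_3. Any permutation of the 3 vertices preserves K_3, so Aut(K_3) = S_3 of order 3! = 6. Under this action every vertex can be carried to every other, so G is vertex-transitive.

Yes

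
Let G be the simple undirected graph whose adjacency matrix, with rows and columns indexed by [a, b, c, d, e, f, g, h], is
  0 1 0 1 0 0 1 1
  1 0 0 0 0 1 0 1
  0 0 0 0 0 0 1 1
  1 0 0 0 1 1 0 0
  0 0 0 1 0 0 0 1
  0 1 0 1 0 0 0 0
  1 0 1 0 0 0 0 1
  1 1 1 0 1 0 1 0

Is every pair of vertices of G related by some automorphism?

No

Vertex a is the only vertex of degree 4, so every automorphism fixes it; G is not vertex-transitive.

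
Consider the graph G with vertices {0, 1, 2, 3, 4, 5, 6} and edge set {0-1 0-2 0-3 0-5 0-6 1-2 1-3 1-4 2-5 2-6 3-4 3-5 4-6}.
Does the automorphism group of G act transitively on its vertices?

No

Vertex 0 is the only vertex of degree 5, so every automorphism fixes it; G is not vertex-transitive.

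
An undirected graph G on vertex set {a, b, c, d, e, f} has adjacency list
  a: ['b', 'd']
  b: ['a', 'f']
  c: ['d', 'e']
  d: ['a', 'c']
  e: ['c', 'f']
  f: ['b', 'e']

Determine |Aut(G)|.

12

Every vertex has degree 2 and the graph is connected, so G is the 6-cycle C_6. The automorphisms of the 6-cycle are exactly the symmetries of a regular 6-gon: the dihedral group D_6, |D_6| = 12.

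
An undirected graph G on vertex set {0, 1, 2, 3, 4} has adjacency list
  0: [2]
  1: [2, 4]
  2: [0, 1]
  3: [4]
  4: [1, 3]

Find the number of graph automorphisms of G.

2

The degree sequence is [1, 2, 2, 1, 2]; the two degree-1 vertices 0 and 3 are the ends of a path, so G = P_5. The only nontrivial automorphism of a path is the end-to-end reflection, so Aut(G) ≅ Z_2.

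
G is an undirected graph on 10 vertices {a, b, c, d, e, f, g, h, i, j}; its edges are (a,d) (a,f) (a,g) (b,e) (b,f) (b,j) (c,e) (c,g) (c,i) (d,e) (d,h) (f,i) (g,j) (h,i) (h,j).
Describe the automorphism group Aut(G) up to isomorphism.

G is 3-regular on 10 vertices with no triangles and no 4-cycles (girth 5): this is the Petersen graph. Viewing the Petersen graph as the Kneser graph K(5,2) — vertices are 2-subsets of {1,…,5}, edges join disjoint pairs — its automorphisms are exactly the permutations of the 5-element set, so Aut ≅ S_5 of order 120.

the symmetric group S_5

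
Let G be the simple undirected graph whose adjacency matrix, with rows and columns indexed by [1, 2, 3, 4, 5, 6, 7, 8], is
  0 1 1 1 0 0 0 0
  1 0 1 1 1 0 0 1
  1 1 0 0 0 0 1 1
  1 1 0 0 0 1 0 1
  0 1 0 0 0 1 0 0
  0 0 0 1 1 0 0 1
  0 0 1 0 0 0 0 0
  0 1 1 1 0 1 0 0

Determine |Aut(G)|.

Degrees alone do not determine every vertex (e.g. 1 and 6 both have degree 3), but their neighbour-degree multisets differ: N(1) has degrees [4, 4, 5] while N(6) has degrees [2, 4, 4]. Repeating this refinement separates all vertices, so the only automorphism is the identity.

1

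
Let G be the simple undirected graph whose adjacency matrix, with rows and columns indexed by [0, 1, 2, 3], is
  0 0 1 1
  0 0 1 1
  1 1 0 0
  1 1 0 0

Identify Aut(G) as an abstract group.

S_2 ≀ Z_2

G is 2-regular and bipartite with parts {0, 1} and {2, 3} (each part is independent and every cross-pair is an edge), so G = K_{2,2}. Aut(K_{2,2}) is the wreath product S_2 ≀ Z_2: permute within each part, then optionally swap the parts; |Aut| = 2·(2!)² = 8.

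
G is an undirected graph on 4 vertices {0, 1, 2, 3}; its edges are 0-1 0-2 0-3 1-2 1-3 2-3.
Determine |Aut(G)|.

24

All 4 vertices are pairwise adjacent: G = K_4. Any permutation of the 4 vertices preserves K_4, so Aut(K_4) = S_4 of order 4! = 24.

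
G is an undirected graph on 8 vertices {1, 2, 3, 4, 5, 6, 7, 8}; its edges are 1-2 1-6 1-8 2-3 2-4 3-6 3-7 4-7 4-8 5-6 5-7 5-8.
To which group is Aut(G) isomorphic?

G is 3-regular and bipartite on 2^3 = 8 vertices with girth 4; it is the hypercube graph Q_3. The symmetry group of the 3-cube is the hyperoctahedral group B_3 = Z_2 ≀ S_3, of order 2^3·3! = 48.

Z_2^3 ⋊ S_3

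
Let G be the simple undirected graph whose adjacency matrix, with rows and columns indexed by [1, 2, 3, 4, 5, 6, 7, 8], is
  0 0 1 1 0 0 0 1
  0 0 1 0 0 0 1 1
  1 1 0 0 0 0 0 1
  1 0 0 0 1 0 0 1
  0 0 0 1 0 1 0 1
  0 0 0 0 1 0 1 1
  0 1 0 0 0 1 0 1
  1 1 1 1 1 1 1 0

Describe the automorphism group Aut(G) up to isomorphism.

the dihedral group of order 14

Vertex 8 is the unique vertex of degree 7; the remaining 7 vertices each have degree 3 and induce a cycle, so G is the wheel on 8 vertices with hub 8. Every automorphism fixes the hub and acts on the rim 7-cycle, so Aut(G) ≅ Aut(C_7) = D_7 of order 14.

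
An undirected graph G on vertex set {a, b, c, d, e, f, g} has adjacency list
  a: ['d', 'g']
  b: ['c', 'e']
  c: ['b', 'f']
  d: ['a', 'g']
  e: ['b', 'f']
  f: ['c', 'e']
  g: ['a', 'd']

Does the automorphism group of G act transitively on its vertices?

G has two connected components, {b, c, e, f} and {a, d, g}; each is 2-regular, so G = C_4 ⊔ C_3. The orbit of a under Aut(G) is {a, d, g}, which does not contain b, so G is not vertex-transitive.

No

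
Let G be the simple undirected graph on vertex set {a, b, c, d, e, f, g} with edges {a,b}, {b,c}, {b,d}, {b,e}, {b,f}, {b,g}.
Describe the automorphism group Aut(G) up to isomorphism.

the symmetric group on 6 letters

Vertex b has degree 6 and every other vertex has degree 1, so G is the star K_{1,6} with centre b. The 6 leaves are pairwise interchangeable while the centre is fixed, giving Aut(G) = S_6.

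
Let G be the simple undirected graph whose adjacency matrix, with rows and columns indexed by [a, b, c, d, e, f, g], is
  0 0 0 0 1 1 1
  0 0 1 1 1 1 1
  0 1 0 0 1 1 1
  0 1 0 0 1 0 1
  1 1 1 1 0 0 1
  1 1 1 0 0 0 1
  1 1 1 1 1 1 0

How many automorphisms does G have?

1

Degrees alone do not determine every vertex (e.g. a and d both have degree 3), but their neighbour-degree multisets differ: N(a) has degrees [4, 5, 6] while N(d) has degrees [5, 5, 6]. Repeating this refinement separates all vertices, so the only automorphism is the identity.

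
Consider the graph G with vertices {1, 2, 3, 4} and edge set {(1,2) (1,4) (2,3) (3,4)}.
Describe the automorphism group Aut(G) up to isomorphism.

Z_2^2 ⋊ S_2

G is 2-regular and bipartite on 2^2 = 4 vertices with girth 4; it is the hypercube graph Q_2. The symmetry group of the 2-cube is the hyperoctahedral group B_2 = Z_2 ≀ S_2, of order 2^2·2! = 8.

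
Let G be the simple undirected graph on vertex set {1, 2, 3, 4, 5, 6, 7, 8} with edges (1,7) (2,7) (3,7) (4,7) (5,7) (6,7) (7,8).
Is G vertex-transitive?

No

Vertex 7 is the only vertex of degree 7, so every automorphism fixes it; G is not vertex-transitive.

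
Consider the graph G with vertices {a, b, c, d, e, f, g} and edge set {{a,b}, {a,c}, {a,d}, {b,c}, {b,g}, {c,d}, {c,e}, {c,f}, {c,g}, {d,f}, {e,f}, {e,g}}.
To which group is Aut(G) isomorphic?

D_6

Vertex c is the unique vertex of degree 6; the remaining 6 vertices each have degree 3 and induce a cycle, so G is the wheel on 7 vertices with hub c. Every automorphism fixes the hub and acts on the rim 6-cycle, so Aut(G) ≅ Aut(C_6) = D_6 of order 12.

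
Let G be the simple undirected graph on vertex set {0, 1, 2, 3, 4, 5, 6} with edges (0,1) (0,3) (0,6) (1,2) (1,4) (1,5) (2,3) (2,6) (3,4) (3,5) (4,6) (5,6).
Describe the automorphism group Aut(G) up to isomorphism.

S_3 × S_4

The vertices split by degree into {1, 3, 6} (degree 4) and {0, 2, 4, 5} (degree 3); every edge runs between the two parts, so G is the complete bipartite graph K_{3,4}. The parts have unequal sizes, so no automorphism swaps them; each part is permuted independently, giving S_3 × S_4 of order 3!·4! = 144.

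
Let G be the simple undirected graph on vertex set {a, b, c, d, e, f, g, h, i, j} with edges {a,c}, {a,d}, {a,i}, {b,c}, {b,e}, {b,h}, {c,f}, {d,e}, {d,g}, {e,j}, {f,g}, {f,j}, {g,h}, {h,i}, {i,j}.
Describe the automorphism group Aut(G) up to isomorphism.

G is 3-regular on 10 vertices with no triangles and no 4-cycles (girth 5): this is the Petersen graph. It is a classical fact that the Petersen graph has automorphism group S_5 (order 120), arising from its description as the Kneser graph K(5,2).

S_5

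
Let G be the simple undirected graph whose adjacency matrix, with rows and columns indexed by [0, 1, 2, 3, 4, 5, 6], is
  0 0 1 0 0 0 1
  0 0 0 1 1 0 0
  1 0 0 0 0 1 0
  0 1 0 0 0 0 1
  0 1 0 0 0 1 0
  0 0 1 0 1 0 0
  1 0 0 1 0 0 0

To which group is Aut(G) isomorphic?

G is 2-regular and connected on 7 vertices, i.e. the cycle C_7. The automorphisms of the 7-cycle are exactly the symmetries of a regular 7-gon: the dihedral group D_7, |D_7| = 14.

D_7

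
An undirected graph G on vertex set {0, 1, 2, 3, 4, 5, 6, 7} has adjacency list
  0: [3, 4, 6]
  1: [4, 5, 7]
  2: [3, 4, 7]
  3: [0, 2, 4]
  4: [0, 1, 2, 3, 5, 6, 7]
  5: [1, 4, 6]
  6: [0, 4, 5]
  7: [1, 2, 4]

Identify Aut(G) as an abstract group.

D_7

Vertex 4 is the unique vertex of degree 7; the remaining 7 vertices each have degree 3 and induce a cycle, so G is the wheel on 8 vertices with hub 4. With the hub fixed, the remaining symmetry is that of the rim cycle C_7, giving the dihedral group D_7.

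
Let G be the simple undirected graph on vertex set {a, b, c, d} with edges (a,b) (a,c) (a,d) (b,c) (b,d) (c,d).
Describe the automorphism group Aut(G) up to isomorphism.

S_4

Every vertex has degree 3, so G is the complete graph K_4. Any permutation of the 4 vertices preserves K_4, so Aut(K_4) = S_4 of order 4! = 24.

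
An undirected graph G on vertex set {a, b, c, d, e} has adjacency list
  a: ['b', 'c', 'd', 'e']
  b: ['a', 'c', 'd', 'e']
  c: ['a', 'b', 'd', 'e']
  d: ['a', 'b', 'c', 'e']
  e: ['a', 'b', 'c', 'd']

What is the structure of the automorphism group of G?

the symmetric group on 5 letters

All 5 vertices are pairwise adjacent: G = K_5. Any permutation of the 5 vertices preserves K_5, so Aut(K_5) = S_5 of order 5! = 120.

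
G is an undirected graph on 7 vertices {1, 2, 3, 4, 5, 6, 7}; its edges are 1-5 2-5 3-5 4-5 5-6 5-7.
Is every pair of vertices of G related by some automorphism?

No

Vertex 5 is the only vertex of degree 6, so every automorphism fixes it; G is not vertex-transitive.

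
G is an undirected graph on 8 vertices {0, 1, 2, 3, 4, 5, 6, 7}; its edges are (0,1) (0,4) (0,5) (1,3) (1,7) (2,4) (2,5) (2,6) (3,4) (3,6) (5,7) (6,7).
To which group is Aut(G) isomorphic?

G is 3-regular and bipartite on 2^3 = 8 vertices with girth 4; it is the hypercube graph Q_3. Aut(Q_3) consists of the signed permutations of the 3 coordinate axes: 3! permutations times 2^3 sign flips, so |Aut| = 2^3·3! = 48.

the hyperoctahedral group B_3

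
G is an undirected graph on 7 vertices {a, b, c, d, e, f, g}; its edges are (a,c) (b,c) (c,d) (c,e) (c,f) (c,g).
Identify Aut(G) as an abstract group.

Vertex c has degree 6 and every other vertex has degree 1, so G is the star K_{1,6} with centre c. The 6 leaves are pairwise interchangeable while the centre is fixed, giving Aut(G) = S_6.

the symmetric group on 6 letters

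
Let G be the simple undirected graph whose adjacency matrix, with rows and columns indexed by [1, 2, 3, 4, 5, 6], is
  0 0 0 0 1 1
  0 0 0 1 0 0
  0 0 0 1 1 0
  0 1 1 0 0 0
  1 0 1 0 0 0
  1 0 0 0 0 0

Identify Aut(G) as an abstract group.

The degree sequence is [2, 1, 2, 2, 2, 1]; the two degree-1 vertices 2 and 6 are the ends of a path, so G = P_6. The only nontrivial automorphism of a path is the end-to-end reflection, so Aut(G) ≅ Z_2.

the cyclic group of order 2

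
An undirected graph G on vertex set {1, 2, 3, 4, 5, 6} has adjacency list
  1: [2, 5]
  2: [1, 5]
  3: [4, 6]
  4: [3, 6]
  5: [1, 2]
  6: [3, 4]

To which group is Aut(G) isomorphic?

G has two connected components, {1, 2, 5} and {3, 4, 6}; each is 2-regular, so G = C_3 ⊔ C_3. Aut of a disjoint union of two copies of C_3 is the wreath product D_3 ≀ Z_2, of order 2·6² = 72.

(D_3 × D_3) ⋊ Z_2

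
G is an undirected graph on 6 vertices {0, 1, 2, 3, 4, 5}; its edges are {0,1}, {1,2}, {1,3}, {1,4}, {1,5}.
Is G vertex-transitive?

Vertex 1 is the only vertex of degree 5, so every automorphism fixes it; G is not vertex-transitive.

No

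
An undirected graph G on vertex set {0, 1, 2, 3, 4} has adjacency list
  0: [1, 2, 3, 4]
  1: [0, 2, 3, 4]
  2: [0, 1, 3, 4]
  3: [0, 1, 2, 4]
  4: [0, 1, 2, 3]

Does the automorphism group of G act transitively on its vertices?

Yes

All 5 vertices are pairwise adjacent: G = K_5. Every bijection on the vertex set is an automorphism of K_5; hence Aut(K_5) ≅ S_5, order 120. This group acts transitively on the 5 vertices.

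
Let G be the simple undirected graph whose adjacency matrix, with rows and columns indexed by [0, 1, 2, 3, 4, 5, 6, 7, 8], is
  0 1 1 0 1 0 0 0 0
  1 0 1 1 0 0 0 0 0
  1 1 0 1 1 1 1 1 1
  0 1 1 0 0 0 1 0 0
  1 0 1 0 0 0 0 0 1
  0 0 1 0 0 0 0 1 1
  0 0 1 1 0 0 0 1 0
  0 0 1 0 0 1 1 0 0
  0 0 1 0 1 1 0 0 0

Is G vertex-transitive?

Vertex 2 is the only vertex of degree 8, so every automorphism fixes it; G is not vertex-transitive.

No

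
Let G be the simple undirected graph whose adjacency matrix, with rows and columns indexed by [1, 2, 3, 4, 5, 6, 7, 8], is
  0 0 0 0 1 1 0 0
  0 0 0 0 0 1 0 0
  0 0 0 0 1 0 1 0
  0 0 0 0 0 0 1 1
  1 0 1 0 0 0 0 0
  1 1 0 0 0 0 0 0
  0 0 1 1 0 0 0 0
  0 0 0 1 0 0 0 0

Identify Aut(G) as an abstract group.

The degree sequence is [2, 1, 2, 2, 2, 2, 2, 1]; the two degree-1 vertices 2 and 8 are the ends of a path, so G = P_8. A path has exactly one nontrivial symmetry — reversal — giving Aut(G) of order 2.

C_2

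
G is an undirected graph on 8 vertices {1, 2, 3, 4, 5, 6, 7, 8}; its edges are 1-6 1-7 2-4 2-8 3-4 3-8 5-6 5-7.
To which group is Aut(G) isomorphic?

D_4 ≀ Z_2

G has two connected components, {1, 5, 6, 7} and {2, 3, 4, 8}; each is 2-regular, so G = C_4 ⊔ C_4. Aut of a disjoint union of two copies of C_4 is the wreath product D_4 ≀ Z_2, of order 2·8² = 128.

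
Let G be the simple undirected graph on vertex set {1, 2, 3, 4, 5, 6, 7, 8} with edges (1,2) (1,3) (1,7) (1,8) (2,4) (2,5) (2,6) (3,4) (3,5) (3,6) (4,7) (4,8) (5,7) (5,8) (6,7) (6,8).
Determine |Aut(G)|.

G is 4-regular and bipartite with parts {1, 4, 5, 6} and {2, 3, 7, 8} (each part is independent and every cross-pair is an edge), so G = K_{4,4}. Each part can be permuted independently (S_4 × S_4) and the two equal-size parts can also be swapped, giving (S_4 × S_4) ⋊ Z_2 of order 2·(4!)² = 1152.

1152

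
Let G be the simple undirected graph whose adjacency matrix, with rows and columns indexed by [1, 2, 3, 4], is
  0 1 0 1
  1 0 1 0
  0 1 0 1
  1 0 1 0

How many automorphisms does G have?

G is 2-regular and connected on 4 vertices, i.e. the cycle C_4. C_4 has 4 rotations and 4 reflections, so Aut(C_4) ≅ D_4 of order 8.

8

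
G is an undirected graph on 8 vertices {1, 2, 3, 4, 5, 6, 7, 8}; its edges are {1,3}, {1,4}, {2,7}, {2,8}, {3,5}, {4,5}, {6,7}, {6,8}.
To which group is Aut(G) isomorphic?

G has two connected components, {1, 3, 4, 5} and {2, 6, 7, 8}; each is 2-regular, so G = C_4 ⊔ C_4. Aut of a disjoint union of two copies of C_4 is the wreath product D_4 ≀ Z_2, of order 2·8² = 128.

D_4 ≀ Z_2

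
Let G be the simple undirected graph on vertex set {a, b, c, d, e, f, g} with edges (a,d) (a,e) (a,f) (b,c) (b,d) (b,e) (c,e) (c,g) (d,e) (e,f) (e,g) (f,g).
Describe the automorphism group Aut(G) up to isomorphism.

Vertex e is the unique vertex of degree 6; the remaining 6 vertices each have degree 3 and induce a cycle, so G is the wheel on 7 vertices with hub e. With the hub fixed, the remaining symmetry is that of the rim cycle C_6, giving the dihedral group D_6.

the dihedral group of order 12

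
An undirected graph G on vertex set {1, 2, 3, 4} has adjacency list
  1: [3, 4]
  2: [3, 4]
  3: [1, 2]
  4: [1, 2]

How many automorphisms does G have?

G is 2-regular and bipartite on 2^2 = 4 vertices with girth 4; it is the hypercube graph Q_2. The symmetry group of the 2-cube is the hyperoctahedral group B_2 = Z_2 ≀ S_2, of order 2^2·2! = 8.

8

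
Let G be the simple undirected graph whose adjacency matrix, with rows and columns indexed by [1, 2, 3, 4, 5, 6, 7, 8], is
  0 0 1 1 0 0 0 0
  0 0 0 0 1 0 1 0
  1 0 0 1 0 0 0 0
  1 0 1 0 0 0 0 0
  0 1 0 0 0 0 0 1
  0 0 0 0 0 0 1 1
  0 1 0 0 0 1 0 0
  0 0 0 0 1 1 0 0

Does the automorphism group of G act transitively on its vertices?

No

G has two connected components, {2, 5, 6, 7, 8} and {1, 3, 4}; each is 2-regular, so G = C_5 ⊔ C_3. The orbit of 1 under Aut(G) is {1, 3, 4}, which does not contain 2, so G is not vertex-transitive.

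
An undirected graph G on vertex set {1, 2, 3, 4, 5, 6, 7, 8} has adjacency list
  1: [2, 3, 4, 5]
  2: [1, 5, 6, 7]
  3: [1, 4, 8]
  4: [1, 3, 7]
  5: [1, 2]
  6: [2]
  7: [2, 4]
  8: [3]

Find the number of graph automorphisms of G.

Degrees alone do not determine every vertex (e.g. 1 and 2 both have degree 4), but their neighbour-degree multisets differ: N(1) has degrees [2, 3, 3, 4] while N(2) has degrees [1, 2, 2, 4]. Repeating this refinement separates all vertices, so the only automorphism is the identity.

1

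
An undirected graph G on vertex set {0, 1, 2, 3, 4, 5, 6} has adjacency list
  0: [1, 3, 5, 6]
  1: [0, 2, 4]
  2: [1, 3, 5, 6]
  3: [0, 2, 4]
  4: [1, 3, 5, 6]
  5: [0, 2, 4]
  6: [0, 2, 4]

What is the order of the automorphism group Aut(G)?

144

The vertices split by degree into {0, 2, 4} (degree 4) and {1, 3, 5, 6} (degree 3); every edge runs between the two parts, so G is the complete bipartite graph K_{3,4}. Automorphisms preserve the bipartition setwise (since the parts differ in size) and act as S_4 × S_3 within it; |Aut| = 144.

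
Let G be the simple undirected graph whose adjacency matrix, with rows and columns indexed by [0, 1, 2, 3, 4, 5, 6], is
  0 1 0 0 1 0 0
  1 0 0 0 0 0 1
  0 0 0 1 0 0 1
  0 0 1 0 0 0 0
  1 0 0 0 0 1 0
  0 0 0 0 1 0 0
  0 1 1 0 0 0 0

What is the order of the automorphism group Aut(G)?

The degree sequence is [2, 2, 2, 1, 2, 1, 2]; the two degree-1 vertices 3 and 5 are the ends of a path, so G = P_7. A path has exactly one nontrivial symmetry — reversal — giving Aut(G) of order 2.

2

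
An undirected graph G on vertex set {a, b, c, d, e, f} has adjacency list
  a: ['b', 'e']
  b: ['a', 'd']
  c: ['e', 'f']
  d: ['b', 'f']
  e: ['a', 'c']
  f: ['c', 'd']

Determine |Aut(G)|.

12

Every vertex has degree 2 and the graph is connected, so G is the 6-cycle C_6. The automorphisms of the 6-cycle are exactly the symmetries of a regular 6-gon: the dihedral group D_6, |D_6| = 12.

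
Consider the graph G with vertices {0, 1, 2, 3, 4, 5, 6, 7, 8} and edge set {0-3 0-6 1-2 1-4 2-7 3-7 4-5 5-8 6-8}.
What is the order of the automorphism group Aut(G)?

Every vertex has degree 2 and the graph is connected, so G is the 9-cycle C_9. C_9 has 9 rotations and 9 reflections, so Aut(C_9) ≅ D_9 of order 18.

18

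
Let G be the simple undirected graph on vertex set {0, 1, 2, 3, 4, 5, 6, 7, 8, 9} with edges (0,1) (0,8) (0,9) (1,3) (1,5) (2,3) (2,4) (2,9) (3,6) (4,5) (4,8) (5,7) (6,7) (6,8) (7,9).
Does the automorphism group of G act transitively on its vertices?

G is 3-regular on 10 vertices with no triangles and no 4-cycles (girth 5): this is the Petersen graph. Viewing the Petersen graph as the Kneser graph K(5,2) — vertices are 2-subsets of {1,…,5}, edges join disjoint pairs — its automorphisms are exactly the permutations of the 5-element set, so Aut ≅ S_5 of order 120. This group acts transitively on the 10 vertices.

Yes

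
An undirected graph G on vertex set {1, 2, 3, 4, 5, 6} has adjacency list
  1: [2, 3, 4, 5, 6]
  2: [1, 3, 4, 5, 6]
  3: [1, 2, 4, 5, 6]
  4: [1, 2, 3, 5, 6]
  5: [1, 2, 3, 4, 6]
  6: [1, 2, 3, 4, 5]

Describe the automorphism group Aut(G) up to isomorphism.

All 6 vertices are pairwise adjacent: G = K_6. Every bijection on the vertex set is an automorphism of K_6; hence Aut(K_6) ≅ S_6, order 720.

the symmetric group on 6 letters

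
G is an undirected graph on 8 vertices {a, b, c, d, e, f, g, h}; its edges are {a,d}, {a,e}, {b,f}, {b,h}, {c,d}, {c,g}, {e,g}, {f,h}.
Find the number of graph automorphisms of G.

60

G has two connected components, {a, c, d, e, g} and {b, f, h}; each is 2-regular, so G = C_5 ⊔ C_3. No automorphism exchanges components of different sizes, hence Aut(G) is the direct product D_3 × D_5, order 60.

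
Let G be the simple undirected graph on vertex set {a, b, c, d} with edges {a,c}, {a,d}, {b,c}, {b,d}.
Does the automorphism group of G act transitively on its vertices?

Yes

G is 2-regular and bipartite with parts {c, d} and {a, b} (each part is independent and every cross-pair is an edge), so G = K_{2,2}. Each part can be permuted independently (S_2 × S_2) and the two equal-size parts can also be swapped, giving (S_2 × S_2) ⋊ Z_2 of order 2·(2!)² = 8. This group acts transitively on the 4 vertices.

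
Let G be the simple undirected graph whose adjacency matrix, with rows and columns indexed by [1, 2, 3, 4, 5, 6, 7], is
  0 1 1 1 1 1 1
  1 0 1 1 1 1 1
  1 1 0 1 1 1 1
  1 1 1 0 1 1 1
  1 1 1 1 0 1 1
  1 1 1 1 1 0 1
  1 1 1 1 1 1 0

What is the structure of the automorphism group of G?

All 7 vertices are pairwise adjacent: G = K_7. Any permutation of the 7 vertices preserves K_7, so Aut(K_7) = S_7 of order 7! = 5040.

S_7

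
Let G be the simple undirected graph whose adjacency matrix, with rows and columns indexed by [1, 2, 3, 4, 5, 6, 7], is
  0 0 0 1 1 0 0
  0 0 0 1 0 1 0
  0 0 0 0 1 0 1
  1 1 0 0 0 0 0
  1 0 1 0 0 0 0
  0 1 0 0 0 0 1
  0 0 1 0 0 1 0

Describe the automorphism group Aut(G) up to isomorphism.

G is 2-regular and connected on 7 vertices, i.e. the cycle C_7. C_7 has 7 rotations and 7 reflections, so Aut(C_7) ≅ D_7 of order 14.

D_7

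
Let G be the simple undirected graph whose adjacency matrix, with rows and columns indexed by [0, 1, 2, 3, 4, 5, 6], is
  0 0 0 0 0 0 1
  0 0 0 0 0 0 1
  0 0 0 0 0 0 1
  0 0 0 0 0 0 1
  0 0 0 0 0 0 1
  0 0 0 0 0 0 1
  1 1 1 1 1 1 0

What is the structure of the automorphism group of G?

the symmetric group on 6 letters

Vertex 6 has degree 6 and every other vertex has degree 1, so G is the star K_{1,6} with centre 6. Any automorphism fixes the centre and permutes the 6 leaves freely, so Aut(G) ≅ S_6 of order 6! = 720.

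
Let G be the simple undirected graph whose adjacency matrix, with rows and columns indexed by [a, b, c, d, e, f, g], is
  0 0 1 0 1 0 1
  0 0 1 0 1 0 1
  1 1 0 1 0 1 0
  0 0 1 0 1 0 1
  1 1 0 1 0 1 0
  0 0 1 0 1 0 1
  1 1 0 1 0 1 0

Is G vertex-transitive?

Automorphisms preserve degree, but G has vertices of degree 3 and vertices of degree 4; no automorphism maps one to the other, so G is not vertex-transitive.

No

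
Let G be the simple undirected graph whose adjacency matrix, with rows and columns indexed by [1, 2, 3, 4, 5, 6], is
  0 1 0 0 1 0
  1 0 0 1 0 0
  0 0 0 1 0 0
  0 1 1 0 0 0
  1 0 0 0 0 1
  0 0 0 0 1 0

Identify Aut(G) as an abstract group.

The degree sequence is [2, 2, 1, 2, 2, 1]; the two degree-1 vertices 3 and 6 are the ends of a path, so G = P_6. The only nontrivial automorphism of a path is the end-to-end reflection, so Aut(G) ≅ Z_2.

C_2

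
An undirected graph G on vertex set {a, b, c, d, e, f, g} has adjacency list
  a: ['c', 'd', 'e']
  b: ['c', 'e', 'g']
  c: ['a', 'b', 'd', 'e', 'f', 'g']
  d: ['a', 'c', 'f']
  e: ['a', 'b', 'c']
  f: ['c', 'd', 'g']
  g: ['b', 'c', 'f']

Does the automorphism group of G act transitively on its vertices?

Vertex c is the only vertex of degree 6, so every automorphism fixes it; G is not vertex-transitive.

No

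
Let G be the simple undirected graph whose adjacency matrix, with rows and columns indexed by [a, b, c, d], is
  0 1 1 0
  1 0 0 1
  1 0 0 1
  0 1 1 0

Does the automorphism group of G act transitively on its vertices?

G is 2-regular and bipartite on 2^2 = 4 vertices with girth 4; it is the hypercube graph Q_2. Aut(Q_2) consists of the signed permutations of the 2 coordinate axes: 2! permutations times 2^2 sign flips, so |Aut| = 2^2·2! = 8. This group acts transitively on the 4 vertices.

Yes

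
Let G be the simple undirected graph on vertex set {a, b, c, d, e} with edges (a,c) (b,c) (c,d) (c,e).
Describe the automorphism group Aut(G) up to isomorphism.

the symmetric group on 4 letters

Vertex c has degree 4 and every other vertex has degree 1, so G is the star K_{1,4} with centre c. Any automorphism fixes the centre and permutes the 4 leaves freely, so Aut(G) ≅ S_4 of order 4! = 24.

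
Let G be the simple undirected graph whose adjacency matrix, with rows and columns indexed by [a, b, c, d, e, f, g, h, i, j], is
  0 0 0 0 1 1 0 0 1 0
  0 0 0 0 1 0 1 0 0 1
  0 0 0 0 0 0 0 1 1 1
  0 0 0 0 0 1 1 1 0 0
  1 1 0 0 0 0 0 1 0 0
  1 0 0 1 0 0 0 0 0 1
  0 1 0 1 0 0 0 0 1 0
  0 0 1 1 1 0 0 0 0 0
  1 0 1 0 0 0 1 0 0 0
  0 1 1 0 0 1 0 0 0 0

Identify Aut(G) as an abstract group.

S_5

G is 3-regular on 10 vertices with no triangles and no 4-cycles (girth 5): this is the Petersen graph. It is a classical fact that the Petersen graph has automorphism group S_5 (order 120), arising from its description as the Kneser graph K(5,2).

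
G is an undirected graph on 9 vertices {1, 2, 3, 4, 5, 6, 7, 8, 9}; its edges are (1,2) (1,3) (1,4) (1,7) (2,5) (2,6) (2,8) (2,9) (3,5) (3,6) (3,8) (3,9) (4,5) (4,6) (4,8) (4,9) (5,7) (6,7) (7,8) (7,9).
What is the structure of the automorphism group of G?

The vertices split by degree into {2, 3, 4, 7} (degree 5) and {1, 5, 6, 8, 9} (degree 4); every edge runs between the two parts, so G is the complete bipartite graph K_{4,5}. Automorphisms preserve the bipartition setwise (since the parts differ in size) and act as S_5 × S_4 within it; |Aut| = 2880.

S_5 × S_4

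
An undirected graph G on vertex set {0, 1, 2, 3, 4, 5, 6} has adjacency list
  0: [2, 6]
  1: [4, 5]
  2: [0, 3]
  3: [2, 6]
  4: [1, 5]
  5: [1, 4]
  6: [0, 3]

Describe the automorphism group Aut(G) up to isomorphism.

G has two connected components, {0, 2, 3, 6} and {1, 4, 5}; each is 2-regular, so G = C_4 ⊔ C_3. The components are non-isomorphic (different sizes), so Aut(G) = Aut(C_3) × Aut(C_4) = D_3 × D_4 of order 6·8 = 48.

D_3 × D_4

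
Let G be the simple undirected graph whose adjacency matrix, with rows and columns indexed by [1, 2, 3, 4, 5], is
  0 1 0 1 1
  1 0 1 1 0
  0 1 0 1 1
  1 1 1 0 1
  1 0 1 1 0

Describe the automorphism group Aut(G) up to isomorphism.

D_4

Vertex 4 is the unique vertex of degree 4; the remaining 4 vertices each have degree 3 and induce a cycle, so G is the wheel on 5 vertices with hub 4. With the hub fixed, the remaining symmetry is that of the rim cycle C_4, giving the dihedral group D_4.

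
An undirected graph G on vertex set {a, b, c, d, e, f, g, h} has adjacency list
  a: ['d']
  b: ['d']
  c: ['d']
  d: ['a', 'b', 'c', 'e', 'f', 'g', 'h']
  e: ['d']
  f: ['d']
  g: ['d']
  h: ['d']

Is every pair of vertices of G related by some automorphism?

Vertex d is the only vertex of degree 7, so every automorphism fixes it; G is not vertex-transitive.

No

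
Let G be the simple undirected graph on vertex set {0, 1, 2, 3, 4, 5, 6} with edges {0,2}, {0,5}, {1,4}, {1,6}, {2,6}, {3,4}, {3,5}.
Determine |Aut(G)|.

14

G is 2-regular and connected on 7 vertices, i.e. the cycle C_7. C_7 has 7 rotations and 7 reflections, so Aut(C_7) ≅ D_7 of order 14.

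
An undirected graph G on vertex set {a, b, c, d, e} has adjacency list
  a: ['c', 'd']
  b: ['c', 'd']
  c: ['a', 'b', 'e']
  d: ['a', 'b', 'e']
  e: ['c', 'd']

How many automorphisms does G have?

12

The vertices split by degree into {c, d} (degree 3) and {a, b, e} (degree 2); every edge runs between the two parts, so G is the complete bipartite graph K_{2,3}. Automorphisms preserve the bipartition setwise (since the parts differ in size) and act as S_2 × S_3 within it; |Aut| = 12.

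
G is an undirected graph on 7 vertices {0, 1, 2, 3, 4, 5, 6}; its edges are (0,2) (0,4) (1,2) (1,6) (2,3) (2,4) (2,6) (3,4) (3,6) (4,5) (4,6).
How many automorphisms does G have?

Degrees alone do not determine every vertex (e.g. 0 and 1 both have degree 2), but their neighbour-degree multisets differ: N(0) has degrees [5, 5] while N(1) has degrees [4, 5]. Repeating this refinement separates all vertices, so the only automorphism is the identity.

1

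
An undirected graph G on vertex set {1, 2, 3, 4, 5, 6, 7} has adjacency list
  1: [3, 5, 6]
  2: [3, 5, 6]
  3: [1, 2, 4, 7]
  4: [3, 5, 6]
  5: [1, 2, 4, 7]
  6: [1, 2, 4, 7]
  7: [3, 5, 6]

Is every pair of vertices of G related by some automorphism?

Automorphisms preserve degree, but G has vertices of degree 3 and vertices of degree 4; no automorphism maps one to the other, so G is not vertex-transitive.

No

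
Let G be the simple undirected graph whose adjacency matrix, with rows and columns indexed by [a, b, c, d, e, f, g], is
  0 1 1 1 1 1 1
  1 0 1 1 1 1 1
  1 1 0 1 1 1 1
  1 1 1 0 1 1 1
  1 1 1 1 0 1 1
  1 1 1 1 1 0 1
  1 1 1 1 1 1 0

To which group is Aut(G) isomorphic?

S_7

Every vertex has degree 6, so G is the complete graph K_7. Every bijection on the vertex set is an automorphism of K_7; hence Aut(K_7) ≅ S_7, order 5040.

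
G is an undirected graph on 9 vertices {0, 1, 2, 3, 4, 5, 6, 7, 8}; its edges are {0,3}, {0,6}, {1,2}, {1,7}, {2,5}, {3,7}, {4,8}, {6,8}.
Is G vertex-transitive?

Automorphisms preserve degree, but G has vertices of degree 1 and vertices of degree 2; no automorphism maps one to the other, so G is not vertex-transitive.

No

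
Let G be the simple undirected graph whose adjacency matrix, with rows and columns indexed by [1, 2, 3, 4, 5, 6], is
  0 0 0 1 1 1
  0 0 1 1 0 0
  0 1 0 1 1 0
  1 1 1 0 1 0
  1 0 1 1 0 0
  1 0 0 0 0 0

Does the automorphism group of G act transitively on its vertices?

Vertex 2 is the only vertex of degree 2, so every automorphism fixes it; G is not vertex-transitive.

No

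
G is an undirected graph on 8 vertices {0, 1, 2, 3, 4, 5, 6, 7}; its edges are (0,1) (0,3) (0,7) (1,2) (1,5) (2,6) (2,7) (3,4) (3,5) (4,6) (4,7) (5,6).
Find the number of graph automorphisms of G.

G is 3-regular and bipartite on 2^3 = 8 vertices with girth 4; it is the hypercube graph Q_3. The symmetry group of the 3-cube is the hyperoctahedral group B_3 = Z_2 ≀ S_3, of order 2^3·3! = 48.

48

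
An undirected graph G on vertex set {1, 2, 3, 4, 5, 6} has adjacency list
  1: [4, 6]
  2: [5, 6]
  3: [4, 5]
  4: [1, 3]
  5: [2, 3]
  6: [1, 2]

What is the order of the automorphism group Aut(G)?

G is 2-regular and connected on 6 vertices, i.e. the cycle C_6. C_6 has 6 rotations and 6 reflections, so Aut(C_6) ≅ D_6 of order 12.

12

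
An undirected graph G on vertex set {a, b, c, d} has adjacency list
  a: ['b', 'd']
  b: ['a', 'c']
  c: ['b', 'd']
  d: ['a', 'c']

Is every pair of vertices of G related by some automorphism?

Yes

Every vertex has degree 2 and the graph is connected, so G is the 4-cycle C_4. C_4 has 4 rotations and 4 reflections, so Aut(C_4) ≅ D_4 of order 8. Under this action every vertex can be carried to every other, so G is vertex-transitive.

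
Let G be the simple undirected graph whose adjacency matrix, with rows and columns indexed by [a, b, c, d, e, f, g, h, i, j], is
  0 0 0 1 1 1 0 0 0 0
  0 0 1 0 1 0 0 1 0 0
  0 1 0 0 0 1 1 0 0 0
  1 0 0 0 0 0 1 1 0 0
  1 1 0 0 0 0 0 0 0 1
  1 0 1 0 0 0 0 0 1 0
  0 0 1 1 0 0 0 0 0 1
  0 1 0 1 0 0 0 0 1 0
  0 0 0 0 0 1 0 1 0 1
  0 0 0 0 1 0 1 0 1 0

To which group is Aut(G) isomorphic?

S_5

G is 3-regular on 10 vertices with no triangles and no 4-cycles (girth 5): this is the Petersen graph. It is a classical fact that the Petersen graph has automorphism group S_5 (order 120), arising from its description as the Kneser graph K(5,2).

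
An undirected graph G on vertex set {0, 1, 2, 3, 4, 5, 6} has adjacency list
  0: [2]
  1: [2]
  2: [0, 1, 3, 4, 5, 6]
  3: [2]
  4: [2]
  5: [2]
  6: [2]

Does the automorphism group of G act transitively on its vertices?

Vertex 2 is the only vertex of degree 6, so every automorphism fixes it; G is not vertex-transitive.

No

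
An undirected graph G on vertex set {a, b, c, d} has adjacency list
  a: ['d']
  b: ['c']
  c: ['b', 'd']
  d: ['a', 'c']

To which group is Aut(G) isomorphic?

The degree sequence is [1, 1, 2, 2]; the two degree-1 vertices a and b are the ends of a path, so G = P_4. A path has exactly one nontrivial symmetry — reversal — giving Aut(G) of order 2.

C_2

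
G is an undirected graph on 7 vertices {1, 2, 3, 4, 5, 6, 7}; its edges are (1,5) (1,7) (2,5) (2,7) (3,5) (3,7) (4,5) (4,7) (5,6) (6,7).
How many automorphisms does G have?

The vertices split by degree into {5, 7} (degree 5) and {1, 2, 3, 4, 6} (degree 2); every edge runs between the two parts, so G is the complete bipartite graph K_{2,5}. The parts have unequal sizes, so no automorphism swaps them; each part is permuted independently, giving S_2 × S_5 of order 2!·5! = 240.

240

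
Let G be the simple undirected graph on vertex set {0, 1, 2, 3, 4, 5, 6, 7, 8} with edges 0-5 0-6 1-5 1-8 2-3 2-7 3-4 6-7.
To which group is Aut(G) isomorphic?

the cyclic group of order 2

The degree sequence is [2, 2, 2, 2, 1, 2, 2, 2, 1]; the two degree-1 vertices 4 and 8 are the ends of a path, so G = P_9. The only nontrivial automorphism of a path is the end-to-end reflection, so Aut(G) ≅ Z_2.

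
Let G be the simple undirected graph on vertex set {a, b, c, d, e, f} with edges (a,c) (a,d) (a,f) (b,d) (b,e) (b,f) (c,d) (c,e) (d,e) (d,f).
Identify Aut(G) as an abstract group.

Vertex d is the unique vertex of degree 5; the remaining 5 vertices each have degree 3 and induce a cycle, so G is the wheel on 6 vertices with hub d. With the hub fixed, the remaining symmetry is that of the rim cycle C_5, giving the dihedral group D_5.

the dihedral group of order 10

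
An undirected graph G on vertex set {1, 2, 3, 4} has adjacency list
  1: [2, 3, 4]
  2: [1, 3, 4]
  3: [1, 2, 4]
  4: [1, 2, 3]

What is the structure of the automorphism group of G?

All 4 vertices are pairwise adjacent: G = K_4. Any permutation of the 4 vertices preserves K_4, so Aut(K_4) = S_4 of order 4! = 24.

S_4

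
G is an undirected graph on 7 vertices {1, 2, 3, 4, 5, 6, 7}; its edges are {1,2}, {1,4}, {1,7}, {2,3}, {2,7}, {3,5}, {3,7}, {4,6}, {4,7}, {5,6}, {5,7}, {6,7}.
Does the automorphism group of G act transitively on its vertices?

Vertex 7 is the only vertex of degree 6, so every automorphism fixes it; G is not vertex-transitive.

No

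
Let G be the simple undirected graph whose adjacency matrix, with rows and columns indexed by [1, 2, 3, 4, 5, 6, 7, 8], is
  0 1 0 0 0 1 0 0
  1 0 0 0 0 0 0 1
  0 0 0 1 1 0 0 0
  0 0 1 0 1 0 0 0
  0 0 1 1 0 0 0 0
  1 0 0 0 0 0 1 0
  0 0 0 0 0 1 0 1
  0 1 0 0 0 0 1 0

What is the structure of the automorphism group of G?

G has two connected components, {1, 2, 6, 7, 8} and {3, 4, 5}; each is 2-regular, so G = C_5 ⊔ C_3. No automorphism exchanges components of different sizes, hence Aut(G) is the direct product D_3 × D_5, order 60.

D_3 × D_5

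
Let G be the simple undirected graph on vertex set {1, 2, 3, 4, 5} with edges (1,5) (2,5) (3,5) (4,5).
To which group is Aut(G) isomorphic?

S_4

Vertex 5 has degree 4 and every other vertex has degree 1, so G is the star K_{1,4} with centre 5. Any automorphism fixes the centre and permutes the 4 leaves freely, so Aut(G) ≅ S_4 of order 4! = 24.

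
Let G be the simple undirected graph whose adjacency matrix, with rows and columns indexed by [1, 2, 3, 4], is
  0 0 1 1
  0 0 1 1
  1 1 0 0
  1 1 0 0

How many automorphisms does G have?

8

G is 2-regular and bipartite with parts {3, 4} and {1, 2} (each part is independent and every cross-pair is an edge), so G = K_{2,2}. Each part can be permuted independently (S_2 × S_2) and the two equal-size parts can also be swapped, giving (S_2 × S_2) ⋊ Z_2 of order 2·(2!)² = 8.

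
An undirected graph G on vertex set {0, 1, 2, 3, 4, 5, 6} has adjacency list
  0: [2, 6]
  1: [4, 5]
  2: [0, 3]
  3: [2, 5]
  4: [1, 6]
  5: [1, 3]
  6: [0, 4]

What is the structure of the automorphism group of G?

Every vertex has degree 2 and the graph is connected, so G is the 7-cycle C_7. C_7 has 7 rotations and 7 reflections, so Aut(C_7) ≅ D_7 of order 14.

D_7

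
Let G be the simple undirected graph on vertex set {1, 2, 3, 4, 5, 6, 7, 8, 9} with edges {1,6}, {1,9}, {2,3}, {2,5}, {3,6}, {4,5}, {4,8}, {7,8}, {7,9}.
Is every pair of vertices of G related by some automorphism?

G is 2-regular and connected on 9 vertices, i.e. the cycle C_9. The automorphisms of the 9-cycle are exactly the symmetries of a regular 9-gon: the dihedral group D_9, |D_9| = 18. This group acts transitively on the 9 vertices.

Yes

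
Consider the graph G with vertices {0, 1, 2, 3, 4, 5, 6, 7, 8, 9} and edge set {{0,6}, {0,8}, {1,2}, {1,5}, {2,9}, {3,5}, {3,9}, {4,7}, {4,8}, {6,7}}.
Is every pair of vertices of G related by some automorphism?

Yes

G has two connected components, {1, 2, 3, 5, 9} and {0, 4, 6, 7, 8}; each is 2-regular, so G = C_5 ⊔ C_5. Aut of a disjoint union of two copies of C_5 is the wreath product D_5 ≀ Z_2, of order 2·10² = 200. Under this action every vertex can be carried to every other, so G is vertex-transitive.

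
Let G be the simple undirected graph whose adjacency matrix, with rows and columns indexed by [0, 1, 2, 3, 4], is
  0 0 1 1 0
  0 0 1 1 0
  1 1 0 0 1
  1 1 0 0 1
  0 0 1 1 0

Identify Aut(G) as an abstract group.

The vertices split by degree into {2, 3} (degree 3) and {0, 1, 4} (degree 2); every edge runs between the two parts, so G is the complete bipartite graph K_{2,3}. The parts have unequal sizes, so no automorphism swaps them; each part is permuted independently, giving S_2 × S_3 of order 2!·3! = 12.

S_2 × S_3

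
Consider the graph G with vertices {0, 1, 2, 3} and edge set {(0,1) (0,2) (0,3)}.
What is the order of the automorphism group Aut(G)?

Vertex 0 has degree 3 and every other vertex has degree 1, so G is the star K_{1,3} with centre 0. Any automorphism fixes the centre and permutes the 3 leaves freely, so Aut(G) ≅ S_3 of order 3! = 6.

6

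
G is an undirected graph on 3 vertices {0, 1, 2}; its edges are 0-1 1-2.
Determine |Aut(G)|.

2

The degree sequence is [1, 2, 1]; the two degree-1 vertices 0 and 2 are the ends of a path, so G = P_3. The only nontrivial automorphism of a path is the end-to-end reflection, so Aut(G) ≅ Z_2.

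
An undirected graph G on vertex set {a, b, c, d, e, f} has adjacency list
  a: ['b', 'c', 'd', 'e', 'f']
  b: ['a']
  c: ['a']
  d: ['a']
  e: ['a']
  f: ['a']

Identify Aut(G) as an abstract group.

Vertex a has degree 5 and every other vertex has degree 1, so G is the star K_{1,5} with centre a. The 5 leaves are pairwise interchangeable while the centre is fixed, giving Aut(G) = S_5.

the symmetric group on 5 letters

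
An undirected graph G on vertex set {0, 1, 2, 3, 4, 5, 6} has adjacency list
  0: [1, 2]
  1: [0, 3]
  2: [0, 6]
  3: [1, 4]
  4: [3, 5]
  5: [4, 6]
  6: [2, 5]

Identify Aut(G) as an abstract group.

Every vertex has degree 2 and the graph is connected, so G is the 7-cycle C_7. C_7 has 7 rotations and 7 reflections, so Aut(C_7) ≅ D_7 of order 14.

D_7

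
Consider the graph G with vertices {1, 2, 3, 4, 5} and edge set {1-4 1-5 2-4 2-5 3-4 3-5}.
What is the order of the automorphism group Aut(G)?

12

The vertices split by degree into {4, 5} (degree 3) and {1, 2, 3} (degree 2); every edge runs between the two parts, so G is the complete bipartite graph K_{2,3}. Automorphisms preserve the bipartition setwise (since the parts differ in size) and act as S_3 × S_2 within it; |Aut| = 12.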